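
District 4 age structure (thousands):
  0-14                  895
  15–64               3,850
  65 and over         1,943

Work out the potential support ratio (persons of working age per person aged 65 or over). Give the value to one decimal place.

Potential support ratio: 2.0

Potential support ratio = 3,850 / 1,943 = 2.0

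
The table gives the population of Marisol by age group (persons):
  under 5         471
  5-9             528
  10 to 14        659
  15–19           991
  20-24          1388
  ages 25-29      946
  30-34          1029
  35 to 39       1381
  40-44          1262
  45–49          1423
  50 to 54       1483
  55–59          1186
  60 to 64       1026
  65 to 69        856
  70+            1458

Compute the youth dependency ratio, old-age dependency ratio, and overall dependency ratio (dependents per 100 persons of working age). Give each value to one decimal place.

0–14: 471 + 528 + 659 = 1658
15–64: 991 + 1388 + 946 + 1029 + 1381 + 1262 + 1423 + 1483 + 1186 + 1026 = 12115
65+: 856 + 1458 = 2314
Youth dependency ratio = 1658 / 12115 × 100 = 13.7
Old-age dependency ratio = 2314 / 12115 × 100 = 19.1
Total dependency ratio = (1658 + 2314) / 12115 × 100 = 3972 / 12115 × 100 = 32.8

Youth dependency ratio: 13.7
Old-age dependency ratio: 19.1
Total dependency ratio: 32.8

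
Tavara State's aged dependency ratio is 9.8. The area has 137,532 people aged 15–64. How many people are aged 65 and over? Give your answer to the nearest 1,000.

Old-age dependency ratio = elderly / working-age × 100
9.8 = E / 137,532 × 100
⇒ 13,000

Aged 65 and over: 13,000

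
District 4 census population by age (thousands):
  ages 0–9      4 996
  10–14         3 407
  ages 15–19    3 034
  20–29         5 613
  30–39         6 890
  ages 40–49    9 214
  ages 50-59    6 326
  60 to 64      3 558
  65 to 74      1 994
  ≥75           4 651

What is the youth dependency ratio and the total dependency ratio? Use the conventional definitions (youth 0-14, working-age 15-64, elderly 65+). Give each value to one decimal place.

0–14: 4 996 + 3 407 = 8 403
15–64: 3 034 + 5 613 + 6 890 + 9 214 + 6 326 + 3 558 = 34 635
65+: 1 994 + 4 651 = 6 645
Youth dependency ratio = 8 403 / 34 635 × 100 = 24.3
Total dependency ratio = (8 403 + 6 645) / 34 635 × 100 = 15 048 / 34 635 × 100 = 43.4

Youth dependency ratio: 24.3
Total dependency ratio: 43.4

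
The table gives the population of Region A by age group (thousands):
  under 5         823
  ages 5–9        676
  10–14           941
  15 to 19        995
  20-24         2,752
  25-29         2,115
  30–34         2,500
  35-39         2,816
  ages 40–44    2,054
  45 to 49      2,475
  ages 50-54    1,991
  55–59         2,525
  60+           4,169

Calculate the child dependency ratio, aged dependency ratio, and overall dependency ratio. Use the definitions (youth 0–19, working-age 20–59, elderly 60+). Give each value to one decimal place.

0–19: 823 + 676 + 941 + 995 = 3,435
20–59: 2,752 + 2,115 + 2,500 + 2,816 + 2,054 + 2,475 + 1,991 + 2,525 = 19,228
60+: 4,169
Youth dependency ratio = 3,435 / 19,228 × 100 = 17.9
Old-age dependency ratio = 4,169 / 19,228 × 100 = 21.7
Total dependency ratio = (3,435 + 4,169) / 19,228 × 100 = 7,604 / 19,228 × 100 = 39.5

Youth dependency ratio: 17.9
Old-age dependency ratio: 21.7
Total dependency ratio: 39.5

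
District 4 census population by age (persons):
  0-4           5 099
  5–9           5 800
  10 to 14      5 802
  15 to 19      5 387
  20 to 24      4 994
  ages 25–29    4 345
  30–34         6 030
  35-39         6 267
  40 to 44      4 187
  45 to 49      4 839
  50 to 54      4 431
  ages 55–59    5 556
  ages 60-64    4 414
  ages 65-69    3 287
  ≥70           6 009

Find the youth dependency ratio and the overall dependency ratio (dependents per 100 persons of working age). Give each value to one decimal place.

0–14: 5 099 + 5 800 + 5 802 = 16 701
15–64: 5 387 + 4 994 + 4 345 + 6 030 + 6 267 + 4 187 + 4 839 + 4 431 + 5 556 + 4 414 = 50 450
65+: 3 287 + 6 009 = 9 296
Youth dependency ratio = 16 701 / 50 450 × 100 = 33.1
Total dependency ratio = (16 701 + 9 296) / 50 450 × 100 = 25 997 / 50 450 × 100 = 51.5

Youth dependency ratio: 33.1
Total dependency ratio: 51.5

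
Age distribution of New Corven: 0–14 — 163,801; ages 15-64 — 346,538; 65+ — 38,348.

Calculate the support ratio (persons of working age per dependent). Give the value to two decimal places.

Support ratio: 1.71

Support ratio = 346,538 / (163,801 + 38,348) = 346,538 / 202,149 = 1.71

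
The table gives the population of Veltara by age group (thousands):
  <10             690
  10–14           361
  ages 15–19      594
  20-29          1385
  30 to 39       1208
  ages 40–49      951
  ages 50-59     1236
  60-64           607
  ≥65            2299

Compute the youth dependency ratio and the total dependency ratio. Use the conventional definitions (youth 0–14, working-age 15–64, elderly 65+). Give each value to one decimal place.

Youth dependency ratio: 17.6
Total dependency ratio: 56.0

0–14: 690 + 361 = 1051
15–64: 594 + 1385 + 1208 + 951 + 1236 + 607 = 5981
65+: 2299
Youth dependency ratio = 1051 / 5981 × 100 = 17.6
Total dependency ratio = (1051 + 2299) / 5981 × 100 = 3350 / 5981 × 100 = 56.0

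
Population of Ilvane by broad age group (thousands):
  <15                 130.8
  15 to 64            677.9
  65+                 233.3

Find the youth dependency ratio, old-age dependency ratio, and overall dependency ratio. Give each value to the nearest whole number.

Youth dependency ratio: 19
Old-age dependency ratio: 34
Total dependency ratio: 54

Youth dependency ratio = 130.8 / 677.9 × 100 = 19
Old-age dependency ratio = 233.3 / 677.9 × 100 = 34
Total dependency ratio = (130.8 + 233.3) / 677.9 × 100 = 364.1 / 677.9 × 100 = 54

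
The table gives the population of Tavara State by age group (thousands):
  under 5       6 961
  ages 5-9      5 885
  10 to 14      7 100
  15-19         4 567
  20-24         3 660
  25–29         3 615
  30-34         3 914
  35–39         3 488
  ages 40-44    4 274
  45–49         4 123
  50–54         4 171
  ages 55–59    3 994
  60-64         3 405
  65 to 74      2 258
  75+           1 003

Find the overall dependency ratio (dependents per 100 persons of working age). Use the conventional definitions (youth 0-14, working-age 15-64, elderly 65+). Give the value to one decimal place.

Total dependency ratio: 59.2

0–14: 6 961 + 5 885 + 7 100 = 19 946
15–64: 4 567 + 3 660 + 3 615 + 3 914 + 3 488 + 4 274 + 4 123 + 4 171 + 3 994 + 3 405 = 39 211
65+: 2 258 + 1 003 = 3 261
Total dependency ratio = (19 946 + 3 261) / 39 211 × 100 = 23 207 / 39 211 × 100 = 59.2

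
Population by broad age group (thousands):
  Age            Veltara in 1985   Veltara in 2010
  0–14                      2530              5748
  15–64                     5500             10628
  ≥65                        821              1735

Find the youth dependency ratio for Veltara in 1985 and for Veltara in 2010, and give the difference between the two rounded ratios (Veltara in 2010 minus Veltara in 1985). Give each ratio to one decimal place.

Veltara in 1985: 2530 / 5500 × 100 = 46.0
Veltara in 2010: 5748 / 10628 × 100 = 54.1

Veltara in 1985: 46.0
Veltara in 2010: 54.1
Difference: +8.1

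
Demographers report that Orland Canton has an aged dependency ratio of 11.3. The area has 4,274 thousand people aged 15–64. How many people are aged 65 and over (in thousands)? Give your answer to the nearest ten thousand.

Old-age dependency ratio = elderly / working-age × 100
11.3 = E / 4,274 × 100
⇒ 480

Aged 65 and over: 480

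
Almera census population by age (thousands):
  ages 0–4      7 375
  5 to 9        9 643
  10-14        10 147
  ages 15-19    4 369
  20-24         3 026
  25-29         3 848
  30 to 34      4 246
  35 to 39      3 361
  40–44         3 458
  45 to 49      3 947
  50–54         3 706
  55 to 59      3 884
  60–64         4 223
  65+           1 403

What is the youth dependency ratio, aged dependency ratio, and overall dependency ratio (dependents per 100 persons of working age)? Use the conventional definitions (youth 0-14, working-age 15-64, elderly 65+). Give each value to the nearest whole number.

Youth dependency ratio: 71
Old-age dependency ratio: 4
Total dependency ratio: 75

0–14: 7 375 + 9 643 + 10 147 = 27 165
15–64: 4 369 + 3 026 + 3 848 + 4 246 + 3 361 + 3 458 + 3 947 + 3 706 + 3 884 + 4 223 = 38 068
65+: 1 403
Youth dependency ratio = 27 165 / 38 068 × 100 = 71
Old-age dependency ratio = 1 403 / 38 068 × 100 = 4
Total dependency ratio = (27 165 + 1 403) / 38 068 × 100 = 28 568 / 38 068 × 100 = 75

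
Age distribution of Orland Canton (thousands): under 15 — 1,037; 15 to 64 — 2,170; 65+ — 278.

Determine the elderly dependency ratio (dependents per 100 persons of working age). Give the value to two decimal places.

Old-age dependency ratio = 278 / 2,170 × 100 = 12.81

Old-age dependency ratio: 12.81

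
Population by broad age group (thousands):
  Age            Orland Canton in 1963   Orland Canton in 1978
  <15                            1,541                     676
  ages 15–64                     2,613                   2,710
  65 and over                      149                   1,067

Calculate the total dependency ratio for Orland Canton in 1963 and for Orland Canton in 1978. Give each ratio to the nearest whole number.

Orland Canton in 1963: (1,541 + 149) / 2,613 × 100 = 1,690 / 2,613 × 100 = 65
Orland Canton in 1978: (676 + 1,067) / 2,710 × 100 = 1,743 / 2,710 × 100 = 64

Orland Canton in 1963: 65
Orland Canton in 1978: 64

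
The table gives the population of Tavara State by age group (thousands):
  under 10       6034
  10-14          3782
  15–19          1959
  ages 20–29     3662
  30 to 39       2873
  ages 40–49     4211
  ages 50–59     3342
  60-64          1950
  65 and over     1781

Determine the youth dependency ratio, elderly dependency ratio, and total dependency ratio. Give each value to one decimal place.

0–14: 6034 + 3782 = 9816
15–64: 1959 + 3662 + 2873 + 4211 + 3342 + 1950 = 17997
65+: 1781
Youth dependency ratio = 9816 / 17997 × 100 = 54.5
Old-age dependency ratio = 1781 / 17997 × 100 = 9.9
Total dependency ratio = (9816 + 1781) / 17997 × 100 = 11597 / 17997 × 100 = 64.4

Youth dependency ratio: 54.5
Old-age dependency ratio: 9.9
Total dependency ratio: 64.4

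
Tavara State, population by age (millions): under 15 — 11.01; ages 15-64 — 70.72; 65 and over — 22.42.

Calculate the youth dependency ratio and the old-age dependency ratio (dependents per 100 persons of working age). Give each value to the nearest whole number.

Youth dependency ratio: 16
Old-age dependency ratio: 32

Youth dependency ratio = 11.01 / 70.72 × 100 = 16
Old-age dependency ratio = 22.42 / 70.72 × 100 = 32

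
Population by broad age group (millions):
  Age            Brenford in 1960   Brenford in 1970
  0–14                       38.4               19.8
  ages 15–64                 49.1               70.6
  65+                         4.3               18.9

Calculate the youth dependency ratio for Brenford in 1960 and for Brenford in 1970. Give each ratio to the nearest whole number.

Brenford in 1960: 78
Brenford in 1970: 28

Brenford in 1960: 38.4 / 49.1 × 100 = 78
Brenford in 1970: 19.8 / 70.6 × 100 = 28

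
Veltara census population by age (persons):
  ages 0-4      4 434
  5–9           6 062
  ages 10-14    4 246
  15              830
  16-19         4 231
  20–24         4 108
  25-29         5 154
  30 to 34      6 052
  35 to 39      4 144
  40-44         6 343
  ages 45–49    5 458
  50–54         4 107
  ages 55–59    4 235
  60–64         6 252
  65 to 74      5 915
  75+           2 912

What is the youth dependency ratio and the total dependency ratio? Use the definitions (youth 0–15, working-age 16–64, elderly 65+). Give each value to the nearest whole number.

Youth dependency ratio: 31
Total dependency ratio: 49

0–15: 4 434 + 6 062 + 4 246 + 830 = 15 572
16–64: 4 231 + 4 108 + 5 154 + 6 052 + 4 144 + 6 343 + 5 458 + 4 107 + 4 235 + 6 252 = 50 084
65+: 5 915 + 2 912 = 8 827
Youth dependency ratio = 15 572 / 50 084 × 100 = 31
Total dependency ratio = (15 572 + 8 827) / 50 084 × 100 = 24 399 / 50 084 × 100 = 49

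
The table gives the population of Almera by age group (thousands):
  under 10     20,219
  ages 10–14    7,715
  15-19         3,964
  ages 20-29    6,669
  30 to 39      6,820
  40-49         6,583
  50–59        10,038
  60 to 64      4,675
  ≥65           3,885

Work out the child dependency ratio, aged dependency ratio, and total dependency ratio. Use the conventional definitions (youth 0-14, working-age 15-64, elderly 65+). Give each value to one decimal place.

Youth dependency ratio: 72.1
Old-age dependency ratio: 10.0
Total dependency ratio: 82.1

0–14: 20,219 + 7,715 = 27,934
15–64: 3,964 + 6,669 + 6,820 + 6,583 + 10,038 + 4,675 = 38,749
65+: 3,885
Youth dependency ratio = 27,934 / 38,749 × 100 = 72.1
Old-age dependency ratio = 3,885 / 38,749 × 100 = 10.0
Total dependency ratio = (27,934 + 3,885) / 38,749 × 100 = 31,819 / 38,749 × 100 = 82.1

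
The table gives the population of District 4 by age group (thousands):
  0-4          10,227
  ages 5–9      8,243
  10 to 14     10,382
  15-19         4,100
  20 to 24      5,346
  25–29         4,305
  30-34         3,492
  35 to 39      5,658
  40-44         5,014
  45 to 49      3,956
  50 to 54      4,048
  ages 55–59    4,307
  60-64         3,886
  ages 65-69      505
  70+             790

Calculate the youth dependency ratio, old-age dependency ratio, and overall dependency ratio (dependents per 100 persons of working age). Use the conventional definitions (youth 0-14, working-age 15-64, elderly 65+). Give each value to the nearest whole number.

0–14: 10,227 + 8,243 + 10,382 = 28,852
15–64: 4,100 + 5,346 + 4,305 + 3,492 + 5,658 + 5,014 + 3,956 + 4,048 + 4,307 + 3,886 = 44,112
65+: 505 + 790 = 1,295
Youth dependency ratio = 28,852 / 44,112 × 100 = 65
Old-age dependency ratio = 1,295 / 44,112 × 100 = 3
Total dependency ratio = (28,852 + 1,295) / 44,112 × 100 = 30,147 / 44,112 × 100 = 68

Youth dependency ratio: 65
Old-age dependency ratio: 3
Total dependency ratio: 68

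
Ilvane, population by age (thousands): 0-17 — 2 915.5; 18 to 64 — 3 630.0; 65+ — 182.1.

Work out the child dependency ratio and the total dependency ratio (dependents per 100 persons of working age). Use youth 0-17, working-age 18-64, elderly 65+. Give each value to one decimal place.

Youth dependency ratio: 80.3
Total dependency ratio: 85.3

Youth dependency ratio = 2 915.5 / 3 630.0 × 100 = 80.3
Total dependency ratio = (2 915.5 + 182.1) / 3 630.0 × 100 = 3 097.6 / 3 630.0 × 100 = 85.3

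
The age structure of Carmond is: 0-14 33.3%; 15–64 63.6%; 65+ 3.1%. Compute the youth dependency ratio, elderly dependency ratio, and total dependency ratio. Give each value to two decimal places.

Youth dependency ratio = 33.3 / 63.6 × 100 = 52.36
Old-age dependency ratio = 3.1 / 63.6 × 100 = 4.87
Total dependency ratio = (33.3 + 3.1) / 63.6 × 100 = 36.4 / 63.6 × 100 = 57.23

Youth dependency ratio: 52.36
Old-age dependency ratio: 4.87
Total dependency ratio: 57.23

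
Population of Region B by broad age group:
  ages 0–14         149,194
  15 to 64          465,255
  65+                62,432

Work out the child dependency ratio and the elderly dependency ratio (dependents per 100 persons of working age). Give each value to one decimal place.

Youth dependency ratio = 149,194 / 465,255 × 100 = 32.1
Old-age dependency ratio = 62,432 / 465,255 × 100 = 13.4

Youth dependency ratio: 32.1
Old-age dependency ratio: 13.4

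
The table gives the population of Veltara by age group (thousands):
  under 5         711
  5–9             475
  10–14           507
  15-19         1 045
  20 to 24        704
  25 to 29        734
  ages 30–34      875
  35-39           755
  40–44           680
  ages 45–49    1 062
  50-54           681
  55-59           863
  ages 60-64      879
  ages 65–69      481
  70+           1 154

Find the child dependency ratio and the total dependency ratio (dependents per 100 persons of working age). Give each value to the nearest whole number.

Youth dependency ratio: 20
Total dependency ratio: 40

0–14: 711 + 475 + 507 = 1 693
15–64: 1 045 + 704 + 734 + 875 + 755 + 680 + 1 062 + 681 + 863 + 879 = 8 278
65+: 481 + 1 154 = 1 635
Youth dependency ratio = 1 693 / 8 278 × 100 = 20
Total dependency ratio = (1 693 + 1 635) / 8 278 × 100 = 3 328 / 8 278 × 100 = 40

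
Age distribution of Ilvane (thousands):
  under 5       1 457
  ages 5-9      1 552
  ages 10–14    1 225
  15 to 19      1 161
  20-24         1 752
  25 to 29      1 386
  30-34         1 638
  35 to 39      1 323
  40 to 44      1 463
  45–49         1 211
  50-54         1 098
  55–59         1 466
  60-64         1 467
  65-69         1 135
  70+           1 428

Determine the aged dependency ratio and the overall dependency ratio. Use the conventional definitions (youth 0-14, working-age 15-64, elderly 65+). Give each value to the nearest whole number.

Old-age dependency ratio: 18
Total dependency ratio: 49

0–14: 1 457 + 1 552 + 1 225 = 4 234
15–64: 1 161 + 1 752 + 1 386 + 1 638 + 1 323 + 1 463 + 1 211 + 1 098 + 1 466 + 1 467 = 13 965
65+: 1 135 + 1 428 = 2 563
Old-age dependency ratio = 2 563 / 13 965 × 100 = 18
Total dependency ratio = (4 234 + 2 563) / 13 965 × 100 = 6 797 / 13 965 × 100 = 49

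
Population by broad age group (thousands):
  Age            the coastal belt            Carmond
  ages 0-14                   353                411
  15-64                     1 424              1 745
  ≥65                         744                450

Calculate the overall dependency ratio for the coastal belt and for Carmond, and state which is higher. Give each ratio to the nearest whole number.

the coastal belt: (353 + 744) / 1 424 × 100 = 1 097 / 1 424 × 100 = 77
Carmond: (411 + 450) / 1 745 × 100 = 861 / 1 745 × 100 = 49

the coastal belt: 77
Carmond: 49
Higher: the coastal belt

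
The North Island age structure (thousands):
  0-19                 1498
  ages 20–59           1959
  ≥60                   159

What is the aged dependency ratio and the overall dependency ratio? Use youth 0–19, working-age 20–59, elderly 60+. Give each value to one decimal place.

Old-age dependency ratio: 8.1
Total dependency ratio: 84.6

Old-age dependency ratio = 159 / 1959 × 100 = 8.1
Total dependency ratio = (1498 + 159) / 1959 × 100 = 1657 / 1959 × 100 = 84.6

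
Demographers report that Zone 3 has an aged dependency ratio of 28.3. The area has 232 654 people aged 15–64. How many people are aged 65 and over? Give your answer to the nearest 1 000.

Old-age dependency ratio = elderly / working-age × 100
28.3 = E / 232 654 × 100
⇒ 66 000

Aged 65 and over: 66 000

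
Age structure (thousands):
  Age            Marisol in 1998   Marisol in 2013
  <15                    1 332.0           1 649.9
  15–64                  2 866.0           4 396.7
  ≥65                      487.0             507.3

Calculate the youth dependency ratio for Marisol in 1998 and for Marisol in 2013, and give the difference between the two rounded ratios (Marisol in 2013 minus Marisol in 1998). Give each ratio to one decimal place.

Marisol in 1998: 46.5
Marisol in 2013: 37.5
Difference: -9.0

Marisol in 1998: 1 332.0 / 2 866.0 × 100 = 46.5
Marisol in 2013: 1 649.9 / 4 396.7 × 100 = 37.5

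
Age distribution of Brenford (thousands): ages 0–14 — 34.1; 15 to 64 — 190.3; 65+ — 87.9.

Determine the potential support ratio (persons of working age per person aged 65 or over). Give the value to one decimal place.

Potential support ratio: 2.2

Potential support ratio = 190.3 / 87.9 = 2.2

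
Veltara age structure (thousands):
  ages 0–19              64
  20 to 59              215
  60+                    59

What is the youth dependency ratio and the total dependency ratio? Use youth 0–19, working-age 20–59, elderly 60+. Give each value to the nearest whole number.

Youth dependency ratio: 30
Total dependency ratio: 57

Youth dependency ratio = 64 / 215 × 100 = 30
Total dependency ratio = (64 + 59) / 215 × 100 = 123 / 215 × 100 = 57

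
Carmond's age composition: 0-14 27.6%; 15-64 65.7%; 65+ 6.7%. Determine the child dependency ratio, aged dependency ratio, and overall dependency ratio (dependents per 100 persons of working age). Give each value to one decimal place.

Youth dependency ratio: 42.0
Old-age dependency ratio: 10.2
Total dependency ratio: 52.2

Youth dependency ratio = 27.6 / 65.7 × 100 = 42.0
Old-age dependency ratio = 6.7 / 65.7 × 100 = 10.2
Total dependency ratio = (27.6 + 6.7) / 65.7 × 100 = 34.3 / 65.7 × 100 = 52.2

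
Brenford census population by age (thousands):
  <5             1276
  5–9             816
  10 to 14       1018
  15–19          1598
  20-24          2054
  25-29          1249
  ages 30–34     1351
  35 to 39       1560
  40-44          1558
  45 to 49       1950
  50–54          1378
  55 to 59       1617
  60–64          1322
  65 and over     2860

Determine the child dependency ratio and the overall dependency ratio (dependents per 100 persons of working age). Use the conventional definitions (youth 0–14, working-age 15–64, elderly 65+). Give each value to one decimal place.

Youth dependency ratio: 19.9
Total dependency ratio: 38.2

0–14: 1276 + 816 + 1018 = 3110
15–64: 1598 + 2054 + 1249 + 1351 + 1560 + 1558 + 1950 + 1378 + 1617 + 1322 = 15637
65+: 2860
Youth dependency ratio = 3110 / 15637 × 100 = 19.9
Total dependency ratio = (3110 + 2860) / 15637 × 100 = 5970 / 15637 × 100 = 38.2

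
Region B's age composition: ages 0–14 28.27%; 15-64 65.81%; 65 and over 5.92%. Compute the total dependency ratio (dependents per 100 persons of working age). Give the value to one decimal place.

Total dependency ratio = (28.27 + 5.92) / 65.81 × 100 = 34.19 / 65.81 × 100 = 52.0

Total dependency ratio: 52.0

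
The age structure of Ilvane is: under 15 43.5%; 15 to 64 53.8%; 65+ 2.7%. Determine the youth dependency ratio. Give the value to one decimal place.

Youth dependency ratio: 80.9

Youth dependency ratio = 43.5 / 53.8 × 100 = 80.9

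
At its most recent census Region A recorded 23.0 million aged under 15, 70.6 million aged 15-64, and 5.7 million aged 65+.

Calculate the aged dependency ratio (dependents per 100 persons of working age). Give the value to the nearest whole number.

Old-age dependency ratio = 5.7 / 70.6 × 100 = 8

Old-age dependency ratio: 8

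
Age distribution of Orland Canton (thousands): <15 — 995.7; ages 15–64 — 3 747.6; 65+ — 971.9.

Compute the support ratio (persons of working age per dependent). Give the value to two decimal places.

Support ratio = 3 747.6 / (995.7 + 971.9) = 3 747.6 / 1 967.6 = 1.90

Support ratio: 1.90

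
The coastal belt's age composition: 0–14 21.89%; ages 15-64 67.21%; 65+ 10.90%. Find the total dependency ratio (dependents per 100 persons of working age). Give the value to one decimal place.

Total dependency ratio = (21.89 + 10.90) / 67.21 × 100 = 32.79 / 67.21 × 100 = 48.8

Total dependency ratio: 48.8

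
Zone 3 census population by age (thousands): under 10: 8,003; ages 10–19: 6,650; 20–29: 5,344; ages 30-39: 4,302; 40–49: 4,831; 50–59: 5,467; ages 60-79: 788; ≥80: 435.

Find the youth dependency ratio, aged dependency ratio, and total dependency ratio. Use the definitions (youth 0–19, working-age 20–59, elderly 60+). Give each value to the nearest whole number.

0–19: 8,003 + 6,650 = 14,653
20–59: 5,344 + 4,302 + 4,831 + 5,467 = 19,944
60+: 788 + 435 = 1,223
Youth dependency ratio = 14,653 / 19,944 × 100 = 73
Old-age dependency ratio = 1,223 / 19,944 × 100 = 6
Total dependency ratio = (14,653 + 1,223) / 19,944 × 100 = 15,876 / 19,944 × 100 = 80

Youth dependency ratio: 73
Old-age dependency ratio: 6
Total dependency ratio: 80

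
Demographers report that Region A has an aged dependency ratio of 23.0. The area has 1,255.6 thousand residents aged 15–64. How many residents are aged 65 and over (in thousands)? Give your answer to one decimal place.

Old-age dependency ratio = elderly / working-age × 100
23.0 = E / 1,255.6 × 100
⇒ 288.8

Aged 65 and over: 288.8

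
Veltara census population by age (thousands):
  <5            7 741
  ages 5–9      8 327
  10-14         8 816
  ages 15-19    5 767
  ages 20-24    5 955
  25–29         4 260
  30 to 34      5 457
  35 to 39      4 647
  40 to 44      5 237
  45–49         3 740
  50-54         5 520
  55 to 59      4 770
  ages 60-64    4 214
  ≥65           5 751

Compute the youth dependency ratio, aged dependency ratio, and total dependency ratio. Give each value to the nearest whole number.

0–14: 7 741 + 8 327 + 8 816 = 24 884
15–64: 5 767 + 5 955 + 4 260 + 5 457 + 4 647 + 5 237 + 3 740 + 5 520 + 4 770 + 4 214 = 49 567
65+: 5 751
Youth dependency ratio = 24 884 / 49 567 × 100 = 50
Old-age dependency ratio = 5 751 / 49 567 × 100 = 12
Total dependency ratio = (24 884 + 5 751) / 49 567 × 100 = 30 635 / 49 567 × 100 = 62

Youth dependency ratio: 50
Old-age dependency ratio: 12
Total dependency ratio: 62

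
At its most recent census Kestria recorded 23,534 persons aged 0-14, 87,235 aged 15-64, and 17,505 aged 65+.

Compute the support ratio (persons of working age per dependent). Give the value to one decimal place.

Support ratio: 2.1

Support ratio = 87,235 / (23,534 + 17,505) = 87,235 / 41,039 = 2.1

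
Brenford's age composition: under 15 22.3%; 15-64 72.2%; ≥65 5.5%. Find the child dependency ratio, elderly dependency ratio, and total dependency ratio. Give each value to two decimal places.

Youth dependency ratio: 30.89
Old-age dependency ratio: 7.62
Total dependency ratio: 38.50

Youth dependency ratio = 22.3 / 72.2 × 100 = 30.89
Old-age dependency ratio = 5.5 / 72.2 × 100 = 7.62
Total dependency ratio = (22.3 + 5.5) / 72.2 × 100 = 27.8 / 72.2 × 100 = 38.50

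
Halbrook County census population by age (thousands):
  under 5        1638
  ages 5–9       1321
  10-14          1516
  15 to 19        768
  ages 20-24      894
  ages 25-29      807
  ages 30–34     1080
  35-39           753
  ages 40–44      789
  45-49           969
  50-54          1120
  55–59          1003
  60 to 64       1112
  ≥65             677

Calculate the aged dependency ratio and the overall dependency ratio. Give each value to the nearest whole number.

Old-age dependency ratio: 7
Total dependency ratio: 55

0–14: 1638 + 1321 + 1516 = 4475
15–64: 768 + 894 + 807 + 1080 + 753 + 789 + 969 + 1120 + 1003 + 1112 = 9295
65+: 677
Old-age dependency ratio = 677 / 9295 × 100 = 7
Total dependency ratio = (4475 + 677) / 9295 × 100 = 5152 / 9295 × 100 = 55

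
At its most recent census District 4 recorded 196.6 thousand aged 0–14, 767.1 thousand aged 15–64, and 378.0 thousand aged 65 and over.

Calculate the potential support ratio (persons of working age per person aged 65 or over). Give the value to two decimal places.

Potential support ratio: 2.03

Potential support ratio = 767.1 / 378.0 = 2.03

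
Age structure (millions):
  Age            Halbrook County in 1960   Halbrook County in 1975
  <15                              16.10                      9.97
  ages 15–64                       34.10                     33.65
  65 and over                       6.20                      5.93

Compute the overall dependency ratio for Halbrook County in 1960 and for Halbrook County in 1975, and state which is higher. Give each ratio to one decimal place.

Halbrook County in 1960: 65.4
Halbrook County in 1975: 47.3
Higher: Halbrook County in 1960

Halbrook County in 1960: (16.10 + 6.20) / 34.10 × 100 = 22.30 / 34.10 × 100 = 65.4
Halbrook County in 1975: (9.97 + 5.93) / 33.65 × 100 = 15.90 / 33.65 × 100 = 47.3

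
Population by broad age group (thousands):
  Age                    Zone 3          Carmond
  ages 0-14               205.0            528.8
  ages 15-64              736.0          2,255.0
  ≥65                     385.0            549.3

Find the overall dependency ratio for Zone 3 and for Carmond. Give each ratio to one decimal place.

Zone 3: (205.0 + 385.0) / 736.0 × 100 = 590.0 / 736.0 × 100 = 80.2
Carmond: (528.8 + 549.3) / 2,255.0 × 100 = 1,078.1 / 2,255.0 × 100 = 47.8

Zone 3: 80.2
Carmond: 47.8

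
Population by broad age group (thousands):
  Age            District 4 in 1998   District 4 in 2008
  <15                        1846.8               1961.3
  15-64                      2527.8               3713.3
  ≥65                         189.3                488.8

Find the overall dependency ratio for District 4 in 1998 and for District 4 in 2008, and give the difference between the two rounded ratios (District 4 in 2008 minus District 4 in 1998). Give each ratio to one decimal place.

District 4 in 1998: (1846.8 + 189.3) / 2527.8 × 100 = 2036.1 / 2527.8 × 100 = 80.5
District 4 in 2008: (1961.3 + 488.8) / 3713.3 × 100 = 2450.1 / 3713.3 × 100 = 66.0

District 4 in 1998: 80.5
District 4 in 2008: 66.0
Difference: -14.5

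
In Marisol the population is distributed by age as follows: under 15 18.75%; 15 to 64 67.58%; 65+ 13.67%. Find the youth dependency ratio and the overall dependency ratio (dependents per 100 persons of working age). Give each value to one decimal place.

Youth dependency ratio = 18.75 / 67.58 × 100 = 27.7
Total dependency ratio = (18.75 + 13.67) / 67.58 × 100 = 32.42 / 67.58 × 100 = 48.0

Youth dependency ratio: 27.7
Total dependency ratio: 48.0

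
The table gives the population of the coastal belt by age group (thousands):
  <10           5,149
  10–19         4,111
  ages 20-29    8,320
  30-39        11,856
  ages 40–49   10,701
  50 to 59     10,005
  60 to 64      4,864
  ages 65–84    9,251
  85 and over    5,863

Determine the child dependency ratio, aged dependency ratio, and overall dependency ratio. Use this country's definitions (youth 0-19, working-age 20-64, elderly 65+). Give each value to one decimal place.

0–19: 5,149 + 4,111 = 9,260
20–64: 8,320 + 11,856 + 10,701 + 10,005 + 4,864 = 45,746
65+: 9,251 + 5,863 = 15,114
Youth dependency ratio = 9,260 / 45,746 × 100 = 20.2
Old-age dependency ratio = 15,114 / 45,746 × 100 = 33.0
Total dependency ratio = (9,260 + 15,114) / 45,746 × 100 = 24,374 / 45,746 × 100 = 53.3

Youth dependency ratio: 20.2
Old-age dependency ratio: 33.0
Total dependency ratio: 53.3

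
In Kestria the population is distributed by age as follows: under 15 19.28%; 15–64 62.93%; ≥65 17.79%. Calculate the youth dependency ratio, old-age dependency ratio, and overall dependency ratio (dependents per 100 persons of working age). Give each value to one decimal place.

Youth dependency ratio: 30.6
Old-age dependency ratio: 28.3
Total dependency ratio: 58.9

Youth dependency ratio = 19.28 / 62.93 × 100 = 30.6
Old-age dependency ratio = 17.79 / 62.93 × 100 = 28.3
Total dependency ratio = (19.28 + 17.79) / 62.93 × 100 = 37.07 / 62.93 × 100 = 58.9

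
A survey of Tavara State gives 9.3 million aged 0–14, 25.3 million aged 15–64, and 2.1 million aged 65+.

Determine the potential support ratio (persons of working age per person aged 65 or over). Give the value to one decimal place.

Potential support ratio: 12.0

Potential support ratio = 25.3 / 2.1 = 12.0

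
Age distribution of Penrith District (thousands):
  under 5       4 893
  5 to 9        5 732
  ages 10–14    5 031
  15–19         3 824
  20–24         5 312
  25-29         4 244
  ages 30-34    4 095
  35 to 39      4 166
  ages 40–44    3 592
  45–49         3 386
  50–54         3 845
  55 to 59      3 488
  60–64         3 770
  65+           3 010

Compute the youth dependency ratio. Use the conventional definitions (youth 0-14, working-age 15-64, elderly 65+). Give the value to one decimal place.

Youth dependency ratio: 39.4

0–14: 4 893 + 5 732 + 5 031 = 15 656
15–64: 3 824 + 5 312 + 4 244 + 4 095 + 4 166 + 3 592 + 3 386 + 3 845 + 3 488 + 3 770 = 39 722
65+: 3 010
Youth dependency ratio = 15 656 / 39 722 × 100 = 39.4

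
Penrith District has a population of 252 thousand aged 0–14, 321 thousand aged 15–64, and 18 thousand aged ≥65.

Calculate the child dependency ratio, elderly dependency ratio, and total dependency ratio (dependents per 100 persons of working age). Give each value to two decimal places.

Youth dependency ratio = 252 / 321 × 100 = 78.50
Old-age dependency ratio = 18 / 321 × 100 = 5.61
Total dependency ratio = (252 + 18) / 321 × 100 = 270 / 321 × 100 = 84.11

Youth dependency ratio: 78.50
Old-age dependency ratio: 5.61
Total dependency ratio: 84.11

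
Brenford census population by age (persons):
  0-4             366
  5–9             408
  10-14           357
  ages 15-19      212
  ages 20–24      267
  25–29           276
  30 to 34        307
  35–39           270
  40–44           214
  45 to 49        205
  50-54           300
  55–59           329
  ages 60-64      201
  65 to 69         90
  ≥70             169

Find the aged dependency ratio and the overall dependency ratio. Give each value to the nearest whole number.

0–14: 366 + 408 + 357 = 1 131
15–64: 212 + 267 + 276 + 307 + 270 + 214 + 205 + 300 + 329 + 201 = 2 581
65+: 90 + 169 = 259
Old-age dependency ratio = 259 / 2 581 × 100 = 10
Total dependency ratio = (1 131 + 259) / 2 581 × 100 = 1 390 / 2 581 × 100 = 54

Old-age dependency ratio: 10
Total dependency ratio: 54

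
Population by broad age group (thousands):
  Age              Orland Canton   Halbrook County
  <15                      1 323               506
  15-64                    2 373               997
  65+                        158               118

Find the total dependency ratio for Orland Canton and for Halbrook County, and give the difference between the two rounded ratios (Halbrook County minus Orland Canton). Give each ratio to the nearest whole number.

Orland Canton: (1 323 + 158) / 2 373 × 100 = 1 481 / 2 373 × 100 = 62
Halbrook County: (506 + 118) / 997 × 100 = 624 / 997 × 100 = 63

Orland Canton: 62
Halbrook County: 63
Difference: +1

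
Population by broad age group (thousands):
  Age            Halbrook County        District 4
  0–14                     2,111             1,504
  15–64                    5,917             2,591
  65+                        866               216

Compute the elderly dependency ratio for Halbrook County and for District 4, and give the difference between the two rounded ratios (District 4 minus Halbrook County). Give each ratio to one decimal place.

Halbrook County: 14.6
District 4: 8.3
Difference: -6.3

Halbrook County: 866 / 5,917 × 100 = 14.6
District 4: 216 / 2,591 × 100 = 8.3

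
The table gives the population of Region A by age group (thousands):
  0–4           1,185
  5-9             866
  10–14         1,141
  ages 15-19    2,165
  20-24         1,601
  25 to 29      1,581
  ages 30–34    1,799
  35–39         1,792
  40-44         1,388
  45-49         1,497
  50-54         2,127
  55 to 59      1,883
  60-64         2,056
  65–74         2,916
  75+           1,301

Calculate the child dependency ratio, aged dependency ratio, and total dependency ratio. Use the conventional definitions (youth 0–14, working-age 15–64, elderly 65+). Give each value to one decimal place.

Youth dependency ratio: 17.8
Old-age dependency ratio: 23.6
Total dependency ratio: 41.4

0–14: 1,185 + 866 + 1,141 = 3,192
15–64: 2,165 + 1,601 + 1,581 + 1,799 + 1,792 + 1,388 + 1,497 + 2,127 + 1,883 + 2,056 = 17,889
65+: 2,916 + 1,301 = 4,217
Youth dependency ratio = 3,192 / 17,889 × 100 = 17.8
Old-age dependency ratio = 4,217 / 17,889 × 100 = 23.6
Total dependency ratio = (3,192 + 4,217) / 17,889 × 100 = 7,409 / 17,889 × 100 = 41.4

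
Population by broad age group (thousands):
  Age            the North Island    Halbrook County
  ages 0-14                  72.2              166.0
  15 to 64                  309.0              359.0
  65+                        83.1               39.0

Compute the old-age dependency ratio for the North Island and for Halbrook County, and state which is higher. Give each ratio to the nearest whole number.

the North Island: 27
Halbrook County: 11
Higher: the North Island

the North Island: 83.1 / 309.0 × 100 = 27
Halbrook County: 39.0 / 359.0 × 100 = 11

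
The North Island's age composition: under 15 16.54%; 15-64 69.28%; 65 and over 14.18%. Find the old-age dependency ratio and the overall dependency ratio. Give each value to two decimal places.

Old-age dependency ratio: 20.47
Total dependency ratio: 44.34

Old-age dependency ratio = 14.18 / 69.28 × 100 = 20.47
Total dependency ratio = (16.54 + 14.18) / 69.28 × 100 = 30.72 / 69.28 × 100 = 44.34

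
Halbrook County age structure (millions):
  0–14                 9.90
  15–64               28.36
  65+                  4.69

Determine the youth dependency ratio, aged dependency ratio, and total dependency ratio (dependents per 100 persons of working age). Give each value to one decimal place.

Youth dependency ratio = 9.90 / 28.36 × 100 = 34.9
Old-age dependency ratio = 4.69 / 28.36 × 100 = 16.5
Total dependency ratio = (9.90 + 4.69) / 28.36 × 100 = 14.59 / 28.36 × 100 = 51.4

Youth dependency ratio: 34.9
Old-age dependency ratio: 16.5
Total dependency ratio: 51.4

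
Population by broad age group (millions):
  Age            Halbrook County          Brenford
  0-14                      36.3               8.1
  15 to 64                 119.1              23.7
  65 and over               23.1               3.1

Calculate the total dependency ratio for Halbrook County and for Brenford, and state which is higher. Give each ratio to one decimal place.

Halbrook County: (36.3 + 23.1) / 119.1 × 100 = 59.4 / 119.1 × 100 = 49.9
Brenford: (8.1 + 3.1) / 23.7 × 100 = 11.2 / 23.7 × 100 = 47.3

Halbrook County: 49.9
Brenford: 47.3
Higher: Halbrook County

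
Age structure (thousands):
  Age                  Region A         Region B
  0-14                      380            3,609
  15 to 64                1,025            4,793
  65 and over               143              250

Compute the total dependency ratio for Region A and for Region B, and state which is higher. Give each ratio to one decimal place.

Region A: 51.0
Region B: 80.5
Higher: Region B

Region A: (380 + 143) / 1,025 × 100 = 523 / 1,025 × 100 = 51.0
Region B: (3,609 + 250) / 4,793 × 100 = 3,859 / 4,793 × 100 = 80.5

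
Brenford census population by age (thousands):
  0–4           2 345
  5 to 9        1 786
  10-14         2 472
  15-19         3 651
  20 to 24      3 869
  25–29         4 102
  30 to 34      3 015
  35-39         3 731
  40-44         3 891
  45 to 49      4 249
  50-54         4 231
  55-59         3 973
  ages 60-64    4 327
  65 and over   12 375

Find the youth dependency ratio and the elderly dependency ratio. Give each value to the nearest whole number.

0–14: 2 345 + 1 786 + 2 472 = 6 603
15–64: 3 651 + 3 869 + 4 102 + 3 015 + 3 731 + 3 891 + 4 249 + 4 231 + 3 973 + 4 327 = 39 039
65+: 12 375
Youth dependency ratio = 6 603 / 39 039 × 100 = 17
Old-age dependency ratio = 12 375 / 39 039 × 100 = 32

Youth dependency ratio: 17
Old-age dependency ratio: 32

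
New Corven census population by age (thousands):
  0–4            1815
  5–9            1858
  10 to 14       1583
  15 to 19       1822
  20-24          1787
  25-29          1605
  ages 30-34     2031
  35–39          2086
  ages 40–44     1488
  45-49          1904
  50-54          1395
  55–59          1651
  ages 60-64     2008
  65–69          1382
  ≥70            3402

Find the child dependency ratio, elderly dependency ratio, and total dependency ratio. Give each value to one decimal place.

0–14: 1815 + 1858 + 1583 = 5256
15–64: 1822 + 1787 + 1605 + 2031 + 2086 + 1488 + 1904 + 1395 + 1651 + 2008 = 17777
65+: 1382 + 3402 = 4784
Youth dependency ratio = 5256 / 17777 × 100 = 29.6
Old-age dependency ratio = 4784 / 17777 × 100 = 26.9
Total dependency ratio = (5256 + 4784) / 17777 × 100 = 10040 / 17777 × 100 = 56.5

Youth dependency ratio: 29.6
Old-age dependency ratio: 26.9
Total dependency ratio: 56.5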